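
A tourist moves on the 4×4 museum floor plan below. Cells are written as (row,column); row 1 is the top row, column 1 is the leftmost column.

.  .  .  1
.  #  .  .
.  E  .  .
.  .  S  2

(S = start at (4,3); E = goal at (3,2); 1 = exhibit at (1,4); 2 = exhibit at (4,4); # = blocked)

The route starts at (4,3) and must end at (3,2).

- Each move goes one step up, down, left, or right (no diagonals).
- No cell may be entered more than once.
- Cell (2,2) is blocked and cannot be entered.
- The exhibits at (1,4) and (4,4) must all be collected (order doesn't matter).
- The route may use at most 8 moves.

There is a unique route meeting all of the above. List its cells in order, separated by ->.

The 8-move cap with required stops at (1,4), (4,4) leaves no slack for detours.
Route from (4,3): right to (4,4), 3× up (reaching (1,4)), left to (1,3), 2× down (reaching (3,3)), left to (3,2) — 8 moves in all.
Check: all required cells visited; 8 ≤ 8 moves.

(4,3) -> (4,4) -> (3,4) -> (2,4) -> (1,4) -> (1,3) -> (2,3) -> (3,3) -> (3,2)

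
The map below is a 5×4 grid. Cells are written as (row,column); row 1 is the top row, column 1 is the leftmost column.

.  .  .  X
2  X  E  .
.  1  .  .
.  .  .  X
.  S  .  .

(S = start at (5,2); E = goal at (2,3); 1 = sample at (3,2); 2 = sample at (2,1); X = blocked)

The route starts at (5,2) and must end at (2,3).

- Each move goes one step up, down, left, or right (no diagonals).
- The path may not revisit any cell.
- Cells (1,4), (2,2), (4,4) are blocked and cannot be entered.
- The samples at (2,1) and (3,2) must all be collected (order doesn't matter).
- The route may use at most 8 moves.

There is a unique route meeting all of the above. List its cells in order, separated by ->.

(5,2) -> (4,2) -> (3,2) -> (3,1) -> (2,1) -> (1,1) -> (1,2) -> (1,3) -> (2,3)

The 8-move cap with required stops at (2,1), (3,2) leaves no slack for detours.
Route from (5,2): up 2 to (3,2), left 1 to (3,1), up 2 to (1,1), right 2 to (1,3), down 1 to (2,3) — 8 moves in all.
Check: all required cells visited; 8 ≤ 8 moves.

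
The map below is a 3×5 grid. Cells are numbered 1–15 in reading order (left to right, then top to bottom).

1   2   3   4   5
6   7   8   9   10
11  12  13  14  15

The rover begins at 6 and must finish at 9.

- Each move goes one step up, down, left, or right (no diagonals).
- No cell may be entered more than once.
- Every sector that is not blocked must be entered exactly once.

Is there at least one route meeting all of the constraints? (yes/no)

Colour the cells like a checkerboard: each orthogonal step flips colour, so a Hamiltonian route alternates colours. Here there are 8 cells of one colour and 7 of the other, with start on the opposite colour to the goal — the counts and endpoints can't be arranged into an alternating sequence of length 15, so no Hamiltonian route exists.

no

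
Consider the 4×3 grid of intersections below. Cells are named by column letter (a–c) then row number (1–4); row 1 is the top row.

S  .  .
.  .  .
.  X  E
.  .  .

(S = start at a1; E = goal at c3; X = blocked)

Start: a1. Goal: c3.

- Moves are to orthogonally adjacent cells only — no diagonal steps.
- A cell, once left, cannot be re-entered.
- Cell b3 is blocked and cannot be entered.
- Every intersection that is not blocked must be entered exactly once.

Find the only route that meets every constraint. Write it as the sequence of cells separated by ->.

a1 -> b1 -> c1 -> c2 -> b2 -> a2 -> a3 -> a4 -> b4 -> c4 -> c3

Need to visit all 11 open cells exactly once, starting at a1 and ending at c3.
Route from a1: right 2 to c1, down 1 to c2, left 2 to a2, down 2 to a4, right 2 to c4, up 1 to c3 — 10 moves in all.
Check: all 11 open cells covered.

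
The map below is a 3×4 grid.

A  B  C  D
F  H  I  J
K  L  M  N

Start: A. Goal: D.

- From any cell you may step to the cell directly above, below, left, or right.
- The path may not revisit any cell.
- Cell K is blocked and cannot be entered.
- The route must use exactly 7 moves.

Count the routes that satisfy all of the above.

Need simple routes of exactly 7 moves from A to D (Manhattan distance 3, so 2 moves are spent on a detour and 2 undoing it).
Branch systematically from the start, pruning whenever the remaining move budget drops below the Manhattan distance to D or differs from it in parity. Grouping the completions by first move — via F: 5; via B: 5 — and summing: 5 + 5 = 10.
That gives 10 routes.

10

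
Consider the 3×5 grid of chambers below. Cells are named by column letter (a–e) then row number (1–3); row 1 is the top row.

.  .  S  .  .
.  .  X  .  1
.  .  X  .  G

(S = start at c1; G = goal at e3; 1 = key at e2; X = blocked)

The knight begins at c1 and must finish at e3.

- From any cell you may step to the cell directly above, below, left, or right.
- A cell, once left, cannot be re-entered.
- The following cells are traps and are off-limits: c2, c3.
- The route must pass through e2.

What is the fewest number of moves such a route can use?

Any route passes through e2 somewhere between c1 and e3. Summing Manhattan distances along the two legs (c1 → e2 → e3) gives a lower bound of 3 + 1 = 4 moves.
A route of 4 moves achieves this: c1 → d1 → d2 → e2 → e3.
Since 4 matches the lower bound, it is optimal.

4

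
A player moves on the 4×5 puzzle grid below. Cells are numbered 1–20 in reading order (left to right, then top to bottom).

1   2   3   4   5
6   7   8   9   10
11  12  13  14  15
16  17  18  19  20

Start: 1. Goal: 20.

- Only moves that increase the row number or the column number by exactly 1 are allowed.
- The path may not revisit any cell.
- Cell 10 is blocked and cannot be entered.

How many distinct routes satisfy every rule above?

30

A right/down-only route from 1 to 20 makes exactly 3 down-moves and 4 right-moves in some order.
With no other constraints that would be C(7,3) = 35 routes.
Subtract routes through each blocked cell (inclusion–exclusion for overlaps): − through 10: 5 → 30.
That gives 30 routes.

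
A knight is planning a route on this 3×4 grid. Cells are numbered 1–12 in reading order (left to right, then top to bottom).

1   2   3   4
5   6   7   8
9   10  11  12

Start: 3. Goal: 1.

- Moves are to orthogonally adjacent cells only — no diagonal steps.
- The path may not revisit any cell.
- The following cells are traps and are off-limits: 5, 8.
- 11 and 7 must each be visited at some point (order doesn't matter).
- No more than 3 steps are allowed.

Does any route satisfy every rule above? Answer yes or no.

Even ignoring the no-revisit rule, getting from 3 to 1, taking the cheapest ordering 3 → 7 → 11 → 1 needs at least 1 + 1 + 4 = 6 moves (Manhattan distance per leg), which exceeds the 3-move limit.

no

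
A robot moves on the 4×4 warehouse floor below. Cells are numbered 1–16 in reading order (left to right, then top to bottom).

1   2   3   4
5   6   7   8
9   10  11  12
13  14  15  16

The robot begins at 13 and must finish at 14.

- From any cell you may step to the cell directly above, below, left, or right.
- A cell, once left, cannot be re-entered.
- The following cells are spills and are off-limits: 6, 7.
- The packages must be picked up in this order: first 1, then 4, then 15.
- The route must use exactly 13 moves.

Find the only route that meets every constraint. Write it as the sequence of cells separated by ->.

The waypoints must appear in the order 1, 4, 15, with no cell reused.
Route from 13: 3× up (reaching 1), 3× right (reaching 4), 3× down (reaching 16), left to 15, up to 11, left to 10, down to 14 — 13 moves in all.
Check: order respected (1 at step 3, 4 at step 6, 15 at step 10); 13 moves as required.

13 -> 9 -> 5 -> 1 -> 2 -> 3 -> 4 -> 8 -> 12 -> 16 -> 15 -> 11 -> 10 -> 14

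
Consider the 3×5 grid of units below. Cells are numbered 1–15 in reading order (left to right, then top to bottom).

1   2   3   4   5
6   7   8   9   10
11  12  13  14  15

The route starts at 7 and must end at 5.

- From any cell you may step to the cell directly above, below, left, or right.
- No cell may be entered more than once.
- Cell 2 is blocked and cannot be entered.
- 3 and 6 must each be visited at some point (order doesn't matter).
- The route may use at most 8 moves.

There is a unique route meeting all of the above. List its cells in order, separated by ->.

The 8-move cap with required stops at 3, 6 leaves no slack for detours.
Route from 7: left 1 to 6, down 1 to 11, right 2 to 13, up 2 to 3, right 2 to 5 — 8 moves in all.
Check: all required cells visited; 8 ≤ 8 moves.

7 -> 6 -> 11 -> 12 -> 13 -> 8 -> 3 -> 4 -> 5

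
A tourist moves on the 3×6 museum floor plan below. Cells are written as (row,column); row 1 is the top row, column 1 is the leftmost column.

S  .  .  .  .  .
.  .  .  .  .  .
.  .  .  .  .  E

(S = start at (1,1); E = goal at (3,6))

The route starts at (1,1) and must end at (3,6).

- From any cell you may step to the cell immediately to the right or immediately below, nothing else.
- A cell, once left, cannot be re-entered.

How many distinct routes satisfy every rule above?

A right/down-only route from (1,1) to (3,6) makes exactly 2 down-moves and 5 right-moves in some order.
With no other constraints that would be C(7,2) = 21 routes.
That gives 21 routes.

21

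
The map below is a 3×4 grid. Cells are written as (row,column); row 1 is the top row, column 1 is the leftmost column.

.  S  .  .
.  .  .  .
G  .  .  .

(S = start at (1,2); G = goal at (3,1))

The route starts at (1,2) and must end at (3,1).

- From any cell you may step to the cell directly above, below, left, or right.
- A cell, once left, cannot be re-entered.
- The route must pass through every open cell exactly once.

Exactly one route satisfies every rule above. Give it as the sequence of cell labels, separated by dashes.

Need to visit all 12 open cells exactly once, starting at (1,2) and ending at (3,1).
Route from (1,2): left to (1,1), down to (2,1), 2× right (reaching (2,3)), up to (1,3), right to (1,4), 2× down (reaching (3,4)), 3× left (reaching (3,1)) — 11 moves in all.
Check: all 12 open cells covered.

(1,2) - (1,1) - (2,1) - (2,2) - (2,3) - (1,3) - (1,4) - (2,4) - (3,4) - (3,3) - (3,2) - (3,1)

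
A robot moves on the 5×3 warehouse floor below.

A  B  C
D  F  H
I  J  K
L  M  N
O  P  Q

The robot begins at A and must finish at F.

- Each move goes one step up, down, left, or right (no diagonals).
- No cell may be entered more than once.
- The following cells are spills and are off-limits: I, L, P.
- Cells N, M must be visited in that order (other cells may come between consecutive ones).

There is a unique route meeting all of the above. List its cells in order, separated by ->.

A -> B -> C -> H -> K -> N -> M -> J -> F

The waypoints must appear in the order N, M, with no cell reused.
Route from A: right 2 to C, down 3 to N, left 1 to M, up 2 to F — 8 moves in all.
Check: order respected (N at step 5, M at step 6).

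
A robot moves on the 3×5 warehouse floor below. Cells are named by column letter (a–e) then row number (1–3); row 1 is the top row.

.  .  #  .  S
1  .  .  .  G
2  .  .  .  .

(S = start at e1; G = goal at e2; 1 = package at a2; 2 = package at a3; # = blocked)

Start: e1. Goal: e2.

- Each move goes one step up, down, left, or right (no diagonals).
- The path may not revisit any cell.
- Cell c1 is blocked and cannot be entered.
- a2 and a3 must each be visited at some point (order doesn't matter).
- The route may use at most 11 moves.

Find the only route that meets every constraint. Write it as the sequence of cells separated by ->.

e1 -> d1 -> d2 -> c2 -> b2 -> a2 -> a3 -> b3 -> c3 -> d3 -> e3 -> e2

The budget equals the shortest possible length, so every move has to be on a shortest route through the required cells.
Route from e1: left to d1, down to d2, 3× left (reaching a2), down to a3, 4× right (reaching e3), up to e2 — 11 moves in all.
Check: all required cells visited; 11 ≤ 11 moves.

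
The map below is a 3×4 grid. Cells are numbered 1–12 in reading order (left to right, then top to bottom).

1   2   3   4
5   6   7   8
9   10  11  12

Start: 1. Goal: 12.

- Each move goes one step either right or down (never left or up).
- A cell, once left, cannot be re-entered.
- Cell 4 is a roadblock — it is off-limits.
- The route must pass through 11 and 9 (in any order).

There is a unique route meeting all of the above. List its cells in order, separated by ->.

1 -> 5 -> 9 -> 10 -> 11 -> 12

Moves only go right or down, so the column and row indices never decrease.
Route from 1: 2× down (reaching 9), 3× right (reaching 12) — 5 moves in all.
Check: all required cells visited.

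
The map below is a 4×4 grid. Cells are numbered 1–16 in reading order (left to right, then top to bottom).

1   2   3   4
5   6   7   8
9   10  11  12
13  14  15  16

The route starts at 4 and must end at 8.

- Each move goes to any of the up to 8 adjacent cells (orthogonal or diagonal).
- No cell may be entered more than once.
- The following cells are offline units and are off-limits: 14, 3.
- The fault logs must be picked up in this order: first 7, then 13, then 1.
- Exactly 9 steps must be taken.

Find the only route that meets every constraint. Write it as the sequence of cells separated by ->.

4 -> 7 -> 10 -> 13 -> 9 -> 5 -> 1 -> 6 -> 11 -> 8

The waypoints must appear in the order 7, 13, 1, with no cell reused.
Route from 4: 3× down-left (reaching 13), 3× up (reaching 1), 2× down-right (reaching 11), up-right to 8 — 9 moves in all.
Check: order respected (7 at step 1, 13 at step 3, 1 at step 6); 9 moves as required.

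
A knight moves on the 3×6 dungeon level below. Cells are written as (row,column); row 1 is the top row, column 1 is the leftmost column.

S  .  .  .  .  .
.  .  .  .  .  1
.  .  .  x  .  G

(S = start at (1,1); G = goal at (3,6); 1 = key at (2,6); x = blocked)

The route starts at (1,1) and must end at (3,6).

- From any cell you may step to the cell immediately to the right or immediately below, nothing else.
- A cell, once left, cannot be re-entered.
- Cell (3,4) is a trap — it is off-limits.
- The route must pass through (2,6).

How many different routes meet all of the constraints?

A right/down-only route from (1,1) to (3,6) makes exactly 2 down-moves and 5 right-moves in some order.
With no other constraints that would be C(7,2) = 21 routes.
Split at (2,6) and multiply the segment counts (each segment already excludes blocked cells): (1,1)→(2,6): 6; (2,6)→(3,6): 1; product = 6.
That gives 6 routes.

6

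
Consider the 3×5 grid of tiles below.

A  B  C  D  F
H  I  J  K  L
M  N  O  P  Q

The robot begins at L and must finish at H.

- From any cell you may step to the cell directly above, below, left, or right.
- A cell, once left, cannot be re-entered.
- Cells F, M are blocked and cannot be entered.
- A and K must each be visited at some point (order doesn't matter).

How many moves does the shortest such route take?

Any route passes through A and K in some order between L and H. Summing Manhattan distances along each leg and taking the cheapest ordering (L → K → A → H) gives a lower bound of 1 + 4 + 1 = 6 moves.
A route of 6 moves achieves this: L → K → D → C → B → A → H.
Since 6 matches the lower bound, it is optimal.

6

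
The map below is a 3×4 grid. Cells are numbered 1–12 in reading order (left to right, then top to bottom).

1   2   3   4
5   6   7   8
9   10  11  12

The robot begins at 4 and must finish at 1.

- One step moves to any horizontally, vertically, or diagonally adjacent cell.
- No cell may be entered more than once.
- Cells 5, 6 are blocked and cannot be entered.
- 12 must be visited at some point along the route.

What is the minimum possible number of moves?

Any route passes through 12 somewhere between 4 and 1. Summing Chebyshev distances along the two legs (4 → 12 → 1) gives a lower bound of 2 + 3 = 5 moves.
A route of 5 moves achieves this: 4 → 8 → 12 → 7 → 2 → 1.
Since 5 matches the lower bound, it is optimal.

5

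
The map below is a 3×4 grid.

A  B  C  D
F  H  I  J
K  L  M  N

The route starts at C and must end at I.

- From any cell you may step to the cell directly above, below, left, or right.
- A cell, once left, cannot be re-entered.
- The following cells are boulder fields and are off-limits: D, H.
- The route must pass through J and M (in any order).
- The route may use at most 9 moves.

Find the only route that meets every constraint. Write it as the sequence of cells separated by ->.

Any route must reach J and M and still end at I within 9 moves, so the order of the required stops is forced.
Route from C: left 2 to A, down 2 to K, right 3 to N, up 1 to J, left 1 to I — 9 moves in all.
Check: all required cells visited; 9 ≤ 9 moves.

C -> B -> A -> F -> K -> L -> M -> N -> J -> I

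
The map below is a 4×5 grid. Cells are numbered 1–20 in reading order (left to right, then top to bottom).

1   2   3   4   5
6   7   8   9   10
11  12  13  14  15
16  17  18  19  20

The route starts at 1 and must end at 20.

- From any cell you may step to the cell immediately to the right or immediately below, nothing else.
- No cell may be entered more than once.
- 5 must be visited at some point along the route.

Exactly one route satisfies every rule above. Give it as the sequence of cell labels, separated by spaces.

1 2 3 4 5 10 15 20

Moves only go right or down, so the column and row indices never decrease.
Route from 1: right 4 to 5, down 3 to 20 — 7 moves in all.
Check: all required cells visited.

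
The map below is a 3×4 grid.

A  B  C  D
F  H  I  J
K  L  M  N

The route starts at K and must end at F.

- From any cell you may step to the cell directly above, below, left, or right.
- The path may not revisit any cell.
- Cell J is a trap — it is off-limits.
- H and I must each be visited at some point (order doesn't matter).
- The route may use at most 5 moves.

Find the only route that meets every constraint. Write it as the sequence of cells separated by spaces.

K L M I H F

Any route must reach H and I and still end at F within 5 moves, so the order of the required stops is forced.
Route from K: 2× right (reaching M), up to I, 2× left (reaching F) — 5 moves in all.
Check: all required cells visited; 5 ≤ 5 moves.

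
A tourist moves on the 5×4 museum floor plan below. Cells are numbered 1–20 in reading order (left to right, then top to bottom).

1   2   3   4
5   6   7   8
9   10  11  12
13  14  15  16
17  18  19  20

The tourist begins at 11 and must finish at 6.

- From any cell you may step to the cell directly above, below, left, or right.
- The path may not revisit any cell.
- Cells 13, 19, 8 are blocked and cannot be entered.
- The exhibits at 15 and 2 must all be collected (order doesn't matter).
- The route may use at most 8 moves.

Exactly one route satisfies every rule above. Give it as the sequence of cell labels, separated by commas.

11, 15, 14, 10, 9, 5, 1, 2, 6

The budget equals the shortest possible length, so every move has to be on a shortest route through the required cells.
Route from 11: down to 15, left to 14, up to 10, left to 9, 2× up (reaching 1), right to 2, down to 6 — 8 moves in all.
Check: all required cells visited; 8 ≤ 8 moves.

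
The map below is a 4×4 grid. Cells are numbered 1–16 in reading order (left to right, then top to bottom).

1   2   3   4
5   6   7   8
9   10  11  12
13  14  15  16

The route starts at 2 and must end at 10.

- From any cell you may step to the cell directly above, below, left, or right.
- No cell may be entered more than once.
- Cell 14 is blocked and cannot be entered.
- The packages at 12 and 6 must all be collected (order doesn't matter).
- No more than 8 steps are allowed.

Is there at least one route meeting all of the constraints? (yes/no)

yes

One route that works: 2 → 6 → 7 → 8 → 12 → 11 → 10.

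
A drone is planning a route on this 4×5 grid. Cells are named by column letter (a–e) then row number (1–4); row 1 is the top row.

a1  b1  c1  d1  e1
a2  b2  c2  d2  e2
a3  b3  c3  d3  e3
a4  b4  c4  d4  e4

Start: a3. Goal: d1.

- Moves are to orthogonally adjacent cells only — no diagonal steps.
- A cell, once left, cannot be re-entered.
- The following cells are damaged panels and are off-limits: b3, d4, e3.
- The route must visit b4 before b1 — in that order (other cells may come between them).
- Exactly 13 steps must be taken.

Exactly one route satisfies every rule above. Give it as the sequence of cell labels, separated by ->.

a3 -> a4 -> b4 -> c4 -> c3 -> d3 -> d2 -> c2 -> b2 -> a2 -> a1 -> b1 -> c1 -> d1

The waypoints must appear in the order b4, b1, with no cell reused.
Route from a3: down 1 to a4, right 2 to c4, up 1 to c3, right 1 to d3, up 1 to d2, left 3 to a2, up 1 to a1, right 3 to d1 — 13 moves in all.
Check: order respected (b4 at step 2, b1 at step 11); 13 moves as required.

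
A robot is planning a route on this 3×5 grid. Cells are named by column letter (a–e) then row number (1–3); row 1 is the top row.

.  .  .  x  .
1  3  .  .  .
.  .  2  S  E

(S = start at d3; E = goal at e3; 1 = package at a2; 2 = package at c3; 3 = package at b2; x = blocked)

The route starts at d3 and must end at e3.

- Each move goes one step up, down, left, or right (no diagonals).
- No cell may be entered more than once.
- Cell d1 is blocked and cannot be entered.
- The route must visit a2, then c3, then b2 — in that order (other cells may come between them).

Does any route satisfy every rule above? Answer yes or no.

Ignoring the required order, 4 revisit-free routes from d3 to e3 pass through all of a2, c3, and b2; the waypoint orders that occur are c3 → a2 → b2 (3); c3 → b2 → a2 (1) — never a2 → c3 → b2.

no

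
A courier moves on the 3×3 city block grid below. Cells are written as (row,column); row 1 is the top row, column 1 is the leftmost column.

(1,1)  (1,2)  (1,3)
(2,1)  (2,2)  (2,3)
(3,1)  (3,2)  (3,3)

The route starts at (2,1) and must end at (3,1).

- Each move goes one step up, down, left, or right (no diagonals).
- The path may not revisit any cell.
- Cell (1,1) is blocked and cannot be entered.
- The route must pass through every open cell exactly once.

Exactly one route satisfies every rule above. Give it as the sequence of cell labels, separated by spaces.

(2,1) (2,2) (1,2) (1,3) (2,3) (3,3) (3,2) (3,1)

Need to visit all 8 open cells exactly once, starting at (2,1) and ending at (3,1).
Cell (1,3) has only two open neighbours ((2,3) and (1,2)), so the path must pass straight through it: one of those is the cell it's entered from and the other is where it exits.
Route from (2,1): right to (2,2), up to (1,2), right to (1,3), 2× down (reaching (3,3)), 2× left (reaching (3,1)) — 7 moves in all.
Check: all 8 open cells covered.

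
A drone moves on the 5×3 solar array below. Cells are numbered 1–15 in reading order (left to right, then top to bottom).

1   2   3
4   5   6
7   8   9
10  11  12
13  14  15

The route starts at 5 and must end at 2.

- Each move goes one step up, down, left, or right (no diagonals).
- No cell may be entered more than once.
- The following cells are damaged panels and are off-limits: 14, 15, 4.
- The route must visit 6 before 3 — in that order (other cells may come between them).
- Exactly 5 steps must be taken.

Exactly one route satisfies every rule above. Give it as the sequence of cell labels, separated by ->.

5 -> 8 -> 9 -> 6 -> 3 -> 2

The waypoints must appear in the order 6, 3, with no cell reused.
Route from 5: down 1 to 8, right 1 to 9, up 2 to 3, left 1 to 2 — 5 moves in all.
Check: order respected (6 at step 3, 3 at step 4); 5 moves as required.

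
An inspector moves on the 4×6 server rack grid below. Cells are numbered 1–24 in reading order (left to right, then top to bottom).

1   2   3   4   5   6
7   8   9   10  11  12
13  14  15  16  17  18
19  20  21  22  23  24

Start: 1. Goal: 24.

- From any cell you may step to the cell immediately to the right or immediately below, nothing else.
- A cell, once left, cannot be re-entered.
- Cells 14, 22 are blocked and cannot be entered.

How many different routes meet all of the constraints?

A right/down-only route from 1 to 24 makes exactly 3 down-moves and 5 right-moves in some order.
With no other constraints that would be C(8,3) = 56 routes.
Subtract routes through each blocked cell (inclusion–exclusion for overlaps): − through 14: 15 − through 22: 20 + through 14&22: 9 → 30.
That gives 30 routes.

30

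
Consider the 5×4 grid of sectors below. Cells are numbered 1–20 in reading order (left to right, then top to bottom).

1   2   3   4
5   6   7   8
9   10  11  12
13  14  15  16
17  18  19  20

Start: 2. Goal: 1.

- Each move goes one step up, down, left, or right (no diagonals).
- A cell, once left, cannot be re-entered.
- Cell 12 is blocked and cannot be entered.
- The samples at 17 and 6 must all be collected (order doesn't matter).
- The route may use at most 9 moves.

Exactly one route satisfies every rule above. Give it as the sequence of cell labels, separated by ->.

2 -> 6 -> 10 -> 14 -> 18 -> 17 -> 13 -> 9 -> 5 -> 1

Any route must reach 17 and 6 and still end at 1 within 9 moves, so the order of the required stops is forced.
Route from 2: down 4 to 18, left 1 to 17, up 4 to 1 — 9 moves in all.
Check: all required cells visited; 9 ≤ 9 moves.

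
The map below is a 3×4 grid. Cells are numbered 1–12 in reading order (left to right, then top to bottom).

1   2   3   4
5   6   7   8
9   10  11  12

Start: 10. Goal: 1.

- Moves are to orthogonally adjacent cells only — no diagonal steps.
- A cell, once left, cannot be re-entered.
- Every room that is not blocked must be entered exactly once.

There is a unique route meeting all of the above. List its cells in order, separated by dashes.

Need to visit all 12 open cells exactly once, starting at 10 and ending at 1.
Cell 12 has only two open neighbours (8 and 11), so the path must pass straight through it: one of those is the cell it's entered from and the other is where it exits.
Route from 10: left 1 to 9, up 1 to 5, right 2 to 7, down 1 to 11, right 1 to 12, up 2 to 4, left 3 to 1 — 11 moves in all.
Check: all 12 open cells covered.

10 - 9 - 5 - 6 - 7 - 11 - 12 - 8 - 4 - 3 - 2 - 1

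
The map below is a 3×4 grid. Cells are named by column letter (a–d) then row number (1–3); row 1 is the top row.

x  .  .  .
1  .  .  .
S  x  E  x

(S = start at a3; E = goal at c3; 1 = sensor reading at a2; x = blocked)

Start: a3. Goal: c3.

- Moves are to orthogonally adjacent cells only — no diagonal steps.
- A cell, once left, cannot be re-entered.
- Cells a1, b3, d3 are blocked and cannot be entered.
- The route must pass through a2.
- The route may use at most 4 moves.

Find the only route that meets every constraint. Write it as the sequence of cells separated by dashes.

Any route must reach a2 and still end at c3 within 4 moves, so the order of the required stops is forced.
Route from a3: up to a2, 2× right (reaching c2), down to c3 — 4 moves in all.
Check: all required cells visited; 4 ≤ 4 moves.

a3 - a2 - b2 - c2 - c3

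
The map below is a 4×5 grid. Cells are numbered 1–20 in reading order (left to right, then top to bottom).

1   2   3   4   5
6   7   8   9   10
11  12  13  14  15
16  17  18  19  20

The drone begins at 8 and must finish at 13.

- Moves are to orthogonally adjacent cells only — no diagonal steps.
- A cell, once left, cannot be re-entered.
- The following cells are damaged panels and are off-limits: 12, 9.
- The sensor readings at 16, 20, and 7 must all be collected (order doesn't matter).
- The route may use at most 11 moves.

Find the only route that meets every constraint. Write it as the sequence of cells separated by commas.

8, 7, 6, 11, 16, 17, 18, 19, 20, 15, 14, 13

The budget equals the shortest possible length, so every move has to be on a shortest route through the required cells.
Route from 8: left 2 to 6, down 2 to 16, right 4 to 20, up 1 to 15, left 2 to 13 — 11 moves in all.
Check: all required cells visited; 11 ≤ 11 moves.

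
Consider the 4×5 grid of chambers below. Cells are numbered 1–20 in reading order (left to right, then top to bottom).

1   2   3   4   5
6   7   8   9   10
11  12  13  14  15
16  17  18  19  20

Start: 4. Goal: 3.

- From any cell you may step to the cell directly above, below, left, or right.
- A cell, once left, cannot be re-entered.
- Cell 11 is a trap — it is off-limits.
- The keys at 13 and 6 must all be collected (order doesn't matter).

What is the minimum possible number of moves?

9

Any route passes through 13 and 6 in some order between 4 and 3. Summing Manhattan distances along each leg and taking the cheapest ordering (4 → 13 → 6 → 3) gives a lower bound of 3 + 3 + 3 = 9 moves.
A route of 9 moves achieves this: 4 → 9 → 14 → 13 → 8 → 7 → 6 → 1 → 2 → 3.
Since 9 matches the lower bound, it is optimal.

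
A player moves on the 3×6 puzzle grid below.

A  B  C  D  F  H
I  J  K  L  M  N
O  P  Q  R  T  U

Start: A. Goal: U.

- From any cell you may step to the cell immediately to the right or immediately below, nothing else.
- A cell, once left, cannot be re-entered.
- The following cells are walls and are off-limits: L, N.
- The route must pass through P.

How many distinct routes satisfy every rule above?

3

A right/down-only route from A to U makes exactly 2 down-moves and 5 right-moves in some order.
With no other constraints that would be C(7,2) = 21 routes.
Split at P and multiply the segment counts (each segment already excludes blocked cells): A→P: 3; P→U: 1; product = 3.
That gives 3 routes.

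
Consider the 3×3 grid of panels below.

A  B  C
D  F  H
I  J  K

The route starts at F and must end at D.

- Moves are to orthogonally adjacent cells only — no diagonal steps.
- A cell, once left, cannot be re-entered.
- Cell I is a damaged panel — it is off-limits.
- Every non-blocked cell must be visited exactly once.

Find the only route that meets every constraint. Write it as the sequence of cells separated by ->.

F -> J -> K -> H -> C -> B -> A -> D

Need to visit all 8 open cells exactly once, starting at F and ending at D.
Cell K has only two open neighbours (H and J), so the path must pass straight through it: one of those is the cell it's entered from and the other is where it exits.
Route from F: down 1 to J, right 1 to K, up 2 to C, left 2 to A, down 1 to D — 7 moves in all.
Check: all 8 open cells covered.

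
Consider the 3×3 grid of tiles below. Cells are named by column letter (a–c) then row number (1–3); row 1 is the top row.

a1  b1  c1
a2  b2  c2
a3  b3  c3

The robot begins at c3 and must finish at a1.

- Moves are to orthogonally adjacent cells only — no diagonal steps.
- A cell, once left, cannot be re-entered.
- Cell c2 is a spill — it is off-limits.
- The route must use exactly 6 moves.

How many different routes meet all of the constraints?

1

Need simple routes of exactly 6 moves from c3 to a1 (Manhattan distance 4, so 1 moves are spent on a detour and 1 undoing it).
Enumerating: c3 b3 a3 a2 b2 b1 a1.
That gives 1 route.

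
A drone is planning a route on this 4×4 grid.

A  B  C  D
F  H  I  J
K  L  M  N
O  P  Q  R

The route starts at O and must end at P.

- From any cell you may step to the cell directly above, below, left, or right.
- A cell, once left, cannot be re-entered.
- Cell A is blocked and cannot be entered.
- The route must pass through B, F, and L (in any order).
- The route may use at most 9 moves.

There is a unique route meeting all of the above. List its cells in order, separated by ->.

O -> K -> F -> H -> B -> C -> I -> M -> L -> P

Any route must reach B, F, and L and still end at P within 9 moves, so the order of the required stops is forced.
Route from O: 2× up (reaching F), right to H, up to B, right to C, 2× down (reaching M), left to L, down to P — 9 moves in all.
Check: all required cells visited; 9 ≤ 9 moves.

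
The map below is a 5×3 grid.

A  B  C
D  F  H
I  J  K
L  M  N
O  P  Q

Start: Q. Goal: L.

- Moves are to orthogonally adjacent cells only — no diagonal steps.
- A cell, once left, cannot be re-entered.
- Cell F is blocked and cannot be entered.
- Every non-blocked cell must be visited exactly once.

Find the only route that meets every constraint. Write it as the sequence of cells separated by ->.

Q -> N -> K -> H -> C -> B -> A -> D -> I -> J -> M -> P -> O -> L

Need to visit all 14 open cells exactly once, starting at Q and ending at L.
Cell C has only two open neighbours (H and B), so the path must pass straight through it: one of those is the cell it's entered from and the other is where it exits.
Route from Q: 4× up (reaching C), 2× left (reaching A), 2× down (reaching I), right to J, 2× down (reaching P), left to O, up to L — 13 moves in all.
Check: all 14 open cells covered.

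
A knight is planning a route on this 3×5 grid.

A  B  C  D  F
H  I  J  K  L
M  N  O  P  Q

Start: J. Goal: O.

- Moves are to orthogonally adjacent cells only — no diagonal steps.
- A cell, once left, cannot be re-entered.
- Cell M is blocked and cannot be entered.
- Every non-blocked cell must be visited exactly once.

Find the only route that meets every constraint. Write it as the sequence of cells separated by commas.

J, K, P, Q, L, F, D, C, B, A, H, I, N, O

Need to visit all 14 open cells exactly once, starting at J and ending at O.
Route from J: right 1 to K, down 1 to P, right 1 to Q, up 2 to F, left 4 to A, down 1 to H, right 1 to I, down 1 to N, right 1 to O — 13 moves in all.
Check: all 14 open cells covered.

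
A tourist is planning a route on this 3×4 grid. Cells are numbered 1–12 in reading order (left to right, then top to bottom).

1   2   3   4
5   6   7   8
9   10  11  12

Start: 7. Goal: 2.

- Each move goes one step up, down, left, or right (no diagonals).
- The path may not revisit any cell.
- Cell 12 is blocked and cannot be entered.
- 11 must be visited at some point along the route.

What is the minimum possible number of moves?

Any route passes through 11 somewhere between 7 and 2. Summing Manhattan distances along the two legs (7 → 11 → 2) gives a lower bound of 1 + 3 = 4 moves.
A route of 4 moves achieves this: 7 → 11 → 10 → 6 → 2.
Since 4 matches the lower bound, it is optimal.

4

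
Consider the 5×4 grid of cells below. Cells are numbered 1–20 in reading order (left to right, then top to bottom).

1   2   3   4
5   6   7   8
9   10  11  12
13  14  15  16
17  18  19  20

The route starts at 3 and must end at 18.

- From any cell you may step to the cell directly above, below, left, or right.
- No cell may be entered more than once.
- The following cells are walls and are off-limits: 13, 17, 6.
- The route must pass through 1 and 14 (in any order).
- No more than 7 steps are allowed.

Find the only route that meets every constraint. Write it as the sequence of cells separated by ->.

3 -> 2 -> 1 -> 5 -> 9 -> 10 -> 14 -> 18

The 7-move cap with required stops at 1, 14 leaves no slack for detours.
Route from 3: left 2 to 1, down 2 to 9, right 1 to 10, down 2 to 18 — 7 moves in all.
Check: all required cells visited; 7 ≤ 7 moves.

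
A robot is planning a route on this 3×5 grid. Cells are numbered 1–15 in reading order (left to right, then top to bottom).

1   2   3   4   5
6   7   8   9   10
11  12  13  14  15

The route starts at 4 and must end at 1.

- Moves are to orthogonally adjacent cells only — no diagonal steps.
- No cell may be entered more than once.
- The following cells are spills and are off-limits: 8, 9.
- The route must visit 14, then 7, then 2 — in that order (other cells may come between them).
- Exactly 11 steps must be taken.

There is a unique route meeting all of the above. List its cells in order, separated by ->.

The waypoints must appear in the order 14, 7, 2, with no cell reused.
Route from 4: right to 5, 2× down (reaching 15), 4× left (reaching 11), up to 6, right to 7, up to 2, left to 1 — 11 moves in all.
Check: order respected (14 at step 4, 7 at step 9, 2 at step 10); 11 moves as required.

4 -> 5 -> 10 -> 15 -> 14 -> 13 -> 12 -> 11 -> 6 -> 7 -> 2 -> 1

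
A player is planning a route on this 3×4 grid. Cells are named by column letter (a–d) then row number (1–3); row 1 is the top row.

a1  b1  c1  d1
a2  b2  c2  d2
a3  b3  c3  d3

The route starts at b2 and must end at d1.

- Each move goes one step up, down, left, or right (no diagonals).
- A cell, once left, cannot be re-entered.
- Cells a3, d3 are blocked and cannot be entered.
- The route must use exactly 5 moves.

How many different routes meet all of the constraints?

Need simple routes of exactly 5 moves from b2 to d1 (Manhattan distance 3, so 1 moves are spent on a detour and 1 undoing it).
Enumerating: b2 b1 c1 c2 d2 d1 | b2 b3 c3 c2 c1 d1 | b2 b3 c3 c2 d2 d1 | b2 a2 a1 b1 c1 d1.
That gives 4 routes.

4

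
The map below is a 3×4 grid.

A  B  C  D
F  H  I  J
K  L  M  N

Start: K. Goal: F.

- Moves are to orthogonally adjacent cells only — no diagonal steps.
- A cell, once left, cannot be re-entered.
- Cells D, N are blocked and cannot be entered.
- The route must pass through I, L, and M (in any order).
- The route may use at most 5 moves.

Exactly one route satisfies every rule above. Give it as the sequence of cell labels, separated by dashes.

The 5-move cap with required stops at I, L, M leaves no slack for detours.
Route from K: right 2 to M, up 1 to I, left 2 to F — 5 moves in all.
Check: all required cells visited; 5 ≤ 5 moves.

K - L - M - I - H - F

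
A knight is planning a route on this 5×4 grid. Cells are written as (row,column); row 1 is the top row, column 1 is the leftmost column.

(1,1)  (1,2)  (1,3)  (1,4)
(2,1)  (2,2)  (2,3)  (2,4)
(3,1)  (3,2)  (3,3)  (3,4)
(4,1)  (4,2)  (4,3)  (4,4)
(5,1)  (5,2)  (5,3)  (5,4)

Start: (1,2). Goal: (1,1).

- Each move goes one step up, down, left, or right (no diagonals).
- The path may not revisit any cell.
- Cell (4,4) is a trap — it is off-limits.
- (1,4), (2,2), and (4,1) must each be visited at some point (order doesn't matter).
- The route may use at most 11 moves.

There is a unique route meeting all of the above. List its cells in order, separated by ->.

(1,2) -> (1,3) -> (1,4) -> (2,4) -> (2,3) -> (2,2) -> (3,2) -> (4,2) -> (4,1) -> (3,1) -> (2,1) -> (1,1)

The 11-move cap with required stops at (1,4), (2,2), (4,1) leaves no slack for detours.
Route from (1,2): 2× right (reaching (1,4)), down to (2,4), 2× left (reaching (2,2)), 2× down (reaching (4,2)), left to (4,1), 3× up (reaching (1,1)) — 11 moves in all.
Check: all required cells visited; 11 ≤ 11 moves.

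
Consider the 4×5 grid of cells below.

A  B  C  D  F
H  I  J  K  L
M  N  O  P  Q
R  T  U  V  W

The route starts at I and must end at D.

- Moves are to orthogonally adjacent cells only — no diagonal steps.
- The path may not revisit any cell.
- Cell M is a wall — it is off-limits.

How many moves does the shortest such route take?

3

The Manhattan distance from I to D is |2−1| + |2−4| = 3, so at least 3 moves are needed.
A route of 3 moves achieves this: I → B → C → D.
Since 3 matches the lower bound, it is optimal.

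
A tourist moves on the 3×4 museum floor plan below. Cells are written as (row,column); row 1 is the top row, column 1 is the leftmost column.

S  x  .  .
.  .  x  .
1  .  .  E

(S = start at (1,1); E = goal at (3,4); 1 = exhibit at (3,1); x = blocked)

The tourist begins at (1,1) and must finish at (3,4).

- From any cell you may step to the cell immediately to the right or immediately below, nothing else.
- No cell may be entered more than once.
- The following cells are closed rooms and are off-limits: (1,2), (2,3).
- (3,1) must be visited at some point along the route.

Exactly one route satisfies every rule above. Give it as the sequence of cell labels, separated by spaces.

Moves only go right or down, so the column and row indices never decrease.
Route from (1,1): 2× down (reaching (3,1)), 3× right (reaching (3,4)) — 5 moves in all.
Check: all required cells visited.

(1,1) (2,1) (3,1) (3,2) (3,3) (3,4)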